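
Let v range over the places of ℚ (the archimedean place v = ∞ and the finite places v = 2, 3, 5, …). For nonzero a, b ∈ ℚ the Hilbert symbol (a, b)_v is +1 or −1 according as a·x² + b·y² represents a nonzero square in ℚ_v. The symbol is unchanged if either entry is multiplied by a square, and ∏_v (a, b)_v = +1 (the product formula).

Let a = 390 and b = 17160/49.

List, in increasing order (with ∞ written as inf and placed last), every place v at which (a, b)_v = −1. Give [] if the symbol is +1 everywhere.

Mod squares: a ≡ 390, b ≡ 4290. Check v ∈ {∞, 2, 3, 5, 7, 11, 13}.
v=3: a=3^1·(≡1), b=3^1·(≡2) mod 3; (1|3)=+1, (2|3)=-1; (−1)^{1·1·1}·(+1)^1·(-1)^1 = +1.
v=11: a=11^0·(≡5), b=11^1·(≡4) mod 11; (5|11)=+1, (4|11)=+1; (−1)^{0·1·5}·(+1)^1·(+1)^0 = +1.
v=2: v_2(a)=1, v_2(b)=3; units ≡ 3, 1 (mod 8); ε·ε+αω+βω = 1·0+1·0+3·1 ≡ 1  ⇒  (a,b)_2 = -1.
v=13: a=13^1·(≡4), b=13^1·(≡2) mod 13; (4|13)=+1, (2|13)=-1; (−1)^{1·1·6}·(+1)^1·(-1)^1 = -1.
v=7: a=7^0·(≡5), b=7^-2·(≡3) mod 7; (5|7)=-1, (3|7)=-1; (−1)^{0·-2·3}·(-1)^-2·(-1)^0 = +1.
v=∞: 390 > 0 and 4290 > 0  ⇒  (a,b)_∞ = +1.
v=5: a=5^1·(≡3), b=5^1·(≡3) mod 5; (3|5)=-1, (3|5)=-1; (−1)^{1·1·2}·(-1)^1·(-1)^1 = +1.
(390, 4290 / ℚ) ramifies at {2, 13}: a division algebra.

[2, 13]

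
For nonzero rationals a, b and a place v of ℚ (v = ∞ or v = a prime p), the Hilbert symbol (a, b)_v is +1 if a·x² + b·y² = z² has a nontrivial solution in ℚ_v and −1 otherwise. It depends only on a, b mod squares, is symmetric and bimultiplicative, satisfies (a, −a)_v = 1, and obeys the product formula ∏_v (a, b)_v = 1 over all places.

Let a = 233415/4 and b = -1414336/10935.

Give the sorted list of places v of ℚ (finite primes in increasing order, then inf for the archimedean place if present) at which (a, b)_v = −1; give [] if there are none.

(a, b) ≡ (25935, -6765) mod (ℚ^×)²; places V = {2, 3, 5, 7, 11, 13, 19, 41, ∞}.
(a,b)_∞: sgn(25935)=+, sgn(-6765)=−, so +1.
(a,b)_2: α=-2, β=6; u≡7, v≡3 (mod 8); ε(u)ε(v)=1·1, αω(v)=-2·1, βω(u)=6·0; sum ≡ 1  ⇒  -1.
(a,b)_5: α=1, u≡2; β=-1, v≡2 (mod 5); (2|5)=-1, (2|5)=-1; sign (−1)^0·-1^-1·-1^1 = +1.
(a,b)_41: α=0, u≡21; β=1, v≡32 (mod 41); (21|41)=+1, (32|41)=+1; sign (−1)^0·+1^1·+1^0 = +1.
(a,b)_13: α=1, u≡7; β=0, v≡6 (mod 13); (7|13)=-1, (6|13)=-1; sign (−1)^0·-1^0·-1^1 = -1.
(a,b)_19: α=1, u≡17; β=0, v≡10 (mod 19); (17|19)=+1, (10|19)=-1; sign (−1)^0·+1^0·-1^1 = -1.
(a,b)_3: α=3, u≡2; β=-7, v≡1 (mod 3); (2|3)=-1, (1|3)=+1; sign (−1)^1·-1^-7·+1^3 = +1.
(a,b)_11: α=0, u≡7; β=1, v≡3 (mod 11); (7|11)=-1, (3|11)=+1; sign (−1)^0·-1^1·+1^0 = -1.
(a,b)_7: α=1, u≡1; β=2, v≡4 (mod 7); (1|7)=+1, (4|7)=+1; sign (−1)^0·+1^2·+1^1 = +1.
(25935, -6765 / ℚ) ramifies at {2, 11, 13, 19}: a division algebra.

[2, 11, 13, 19]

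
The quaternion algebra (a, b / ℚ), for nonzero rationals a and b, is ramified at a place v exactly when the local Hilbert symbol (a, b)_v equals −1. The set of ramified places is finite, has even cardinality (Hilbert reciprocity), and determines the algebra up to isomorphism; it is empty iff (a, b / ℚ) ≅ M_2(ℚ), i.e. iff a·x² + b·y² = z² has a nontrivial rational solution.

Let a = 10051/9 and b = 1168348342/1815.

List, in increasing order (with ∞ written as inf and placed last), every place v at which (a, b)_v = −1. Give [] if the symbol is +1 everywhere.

[2, 7, 19, 23]

Mod squares: a ≡ 19, b ≡ 91770. Check v ∈ {∞, 2, 3, 5, 7, 11, 19, 23}.
v=3: a=3^-2·(≡1), b=3^-1·(≡2) mod 3; (1|3)=+1, (2|3)=-1; (−1)^{-2·-1·1}·(+1)^-1·(-1)^-2 = +1.
v=∞: 19 > 0 and 91770 > 0  ⇒  (a,b)_∞ = +1.
v=19: a=19^1·(≡6), b=19^3·(≡6) mod 19; (6|19)=+1, (6|19)=+1; (−1)^{1·3·9}·(+1)^3·(+1)^1 = -1.
v=7: a=7^0·(≡3), b=7^1·(≡6) mod 7; (3|7)=-1, (6|7)=-1; (−1)^{0·1·3}·(-1)^1·(-1)^0 = -1.
v=11: a=11^0·(≡7), b=11^-2·(≡10) mod 11; (7|11)=-1, (10|11)=-1; (−1)^{0·-2·5}·(-1)^-2·(-1)^0 = +1.
v=2: v_2(a)=0, v_2(b)=1; units ≡ 3, 5 (mod 8); ε·ε+αω+βω = 1·0+0·1+1·1 ≡ 1  ⇒  (a,b)_2 = -1.
v=23: a=23^2·(≡20), b=23^3·(≡11) mod 23; (20|23)=-1, (11|23)=-1; (−1)^{2·3·11}·(-1)^3·(-1)^2 = -1.
v=5: a=5^0·(≡4), b=5^-1·(≡4) mod 5; (4|5)=+1, (4|5)=+1; (−1)^{0·-1·2}·(+1)^-1·(+1)^0 = +1.
(19, 91770 / ℚ) ramifies at {2, 7, 19, 23}: a division algebra.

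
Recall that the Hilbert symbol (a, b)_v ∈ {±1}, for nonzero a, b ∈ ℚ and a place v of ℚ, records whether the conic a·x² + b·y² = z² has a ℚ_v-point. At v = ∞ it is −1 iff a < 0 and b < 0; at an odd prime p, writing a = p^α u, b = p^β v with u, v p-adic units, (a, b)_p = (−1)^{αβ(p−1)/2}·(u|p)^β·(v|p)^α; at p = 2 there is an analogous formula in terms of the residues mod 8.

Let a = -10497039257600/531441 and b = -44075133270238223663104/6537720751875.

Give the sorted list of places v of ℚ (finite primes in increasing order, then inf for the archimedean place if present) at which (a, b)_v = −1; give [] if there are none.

[47, inf]

Mod squares: a ≡ -193781, b ≡ -3. Check v ∈ {∞, 2, 3, 5, 7, 19, 23, 31, 47}.
v=2: v_2(a)=12, v_2(b)=22; units ≡ 3, 5 (mod 8); ε·ε+αω+βω = 1·0+12·1+22·1 ≡ 0  ⇒  (a,b)_2 = +1.
v=31: a=31^1·(≡27), b=31^2·(≡18) mod 31; (27|31)=-1, (18|31)=+1; (−1)^{1·2·15}·(-1)^2·(+1)^1 = +1.
v=19: a=19^1·(≡4), b=19^2·(≡11) mod 19; (4|19)=+1, (11|19)=+1; (−1)^{1·2·9}·(+1)^2·(+1)^1 = +1.
v=3: a=3^-12·(≡1), b=3^-21·(≡2) mod 3; (1|3)=+1, (2|3)=-1; (−1)^{-12·-21·1}·(+1)^-21·(-1)^-12 = +1.
v=∞: -193781 < 0 and -3 < 0  ⇒  (a,b)_∞ = -1.
v=7: a=7^1·(≡4), b=7^2·(≡1) mod 7; (4|7)=+1, (1|7)=+1; (−1)^{1·2·3}·(+1)^2·(+1)^1 = +1.
v=47: a=47^1·(≡19), b=47^2·(≡20) mod 47; (19|47)=-1, (20|47)=-1; (−1)^{1·2·23}·(-1)^2·(-1)^1 = -1.
v=5: a=5^2·(≡1), b=5^-4·(≡2) mod 5; (1|5)=+1, (2|5)=-1; (−1)^{2·-4·2}·(+1)^-4·(-1)^2 = +1.
v=23: a=23^2·(≡15), b=23^4·(≡19) mod 23; (15|23)=-1, (19|23)=-1; (−1)^{2·4·11}·(-1)^4·(-1)^2 = +1.
(-193781, -3 / ℚ) ramifies at {47, ∞}: a division algebra.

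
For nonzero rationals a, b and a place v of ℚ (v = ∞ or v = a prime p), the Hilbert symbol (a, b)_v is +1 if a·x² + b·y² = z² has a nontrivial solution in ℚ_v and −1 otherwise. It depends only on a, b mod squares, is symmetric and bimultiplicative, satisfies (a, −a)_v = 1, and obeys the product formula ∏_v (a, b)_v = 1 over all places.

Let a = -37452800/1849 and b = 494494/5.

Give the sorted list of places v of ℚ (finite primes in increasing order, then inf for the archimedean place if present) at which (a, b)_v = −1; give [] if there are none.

[5, 7, 11, 19]

(a, b) ≡ (-1463, 14630) mod (ℚ^×)²; places V = {2, 5, 7, 11, 13, 19, 43, ∞}.
(a,b)_5: α=2, u≡2; β=-1, v≡4 (mod 5); (2|5)=-1, (4|5)=+1; sign (−1)^0·-1^-1·+1^2 = -1.
(a,b)_11: α=1, u≡8; β=1, v≡6 (mod 11); (8|11)=-1, (6|11)=-1; sign (−1)^1·-1^1·-1^1 = -1.
(a,b)_∞: sgn(-1463)=−, sgn(14630)=+, so +1.
(a,b)_19: α=1, u≡2; β=1, v≡3 (mod 19); (2|19)=-1, (3|19)=-1; sign (−1)^1·-1^1·-1^1 = -1.
(a,b)_43: α=-2, u≡28; β=0, v≡16 (mod 43); (28|43)=-1, (16|43)=+1; sign (−1)^0·-1^0·+1^-2 = +1.
(a,b)_13: α=0, u≡6; β=2, v≡8 (mod 13); (6|13)=-1, (8|13)=-1; sign (−1)^0·-1^2·-1^0 = +1.
(a,b)_7: α=1, u≡1; β=1, v≡1 (mod 7); (1|7)=+1, (1|7)=+1; sign (−1)^1·+1^1·+1^1 = -1.
(a,b)_2: α=10, β=1; u≡1, v≡3 (mod 8); ε(u)ε(v)=0·1, αω(v)=10·1, βω(u)=1·0; sum ≡ 0  ⇒  +1.
Ram(-1463, 14630) = {5, 7, 11, 19}; no ℚ_5-point on the conic.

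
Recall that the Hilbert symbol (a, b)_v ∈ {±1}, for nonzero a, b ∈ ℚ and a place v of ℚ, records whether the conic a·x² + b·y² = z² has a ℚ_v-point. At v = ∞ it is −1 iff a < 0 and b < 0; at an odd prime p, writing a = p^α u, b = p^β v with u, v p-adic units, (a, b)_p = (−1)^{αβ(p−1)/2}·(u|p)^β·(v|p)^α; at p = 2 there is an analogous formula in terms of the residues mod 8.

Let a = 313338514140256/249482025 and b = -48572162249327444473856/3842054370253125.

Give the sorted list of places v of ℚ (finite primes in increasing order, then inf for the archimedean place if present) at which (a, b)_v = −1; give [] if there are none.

[11, 19, 23, 29]

(a, b) ≡ (278806, -48070) mod (ℚ^×)²; places V = {2, 3, 5, 11, 13, 17, 19, 23, 29, ∞}.
(a,b)_23: α=1, u≡13; β=1, v≡1 (mod 23); (13|23)=+1, (1|23)=+1; sign (−1)^1·+1^1·+1^1 = -1.
(a,b)_29: α=3, u≡14; β=4, v≡14 (mod 29); (14|29)=-1, (14|29)=-1; sign (−1)^0·-1^4·-1^3 = -1.
(a,b)_∞: sgn(278806)=+, sgn(-48070)=−, so +1.
(a,b)_2: α=5, β=11; u≡3, v≡5 (mod 8); ε(u)ε(v)=1·0, αω(v)=5·1, βω(u)=11·1; sum ≡ 0  ⇒  +1.
(a,b)_11: α=1, u≡10; β=1, v≡7 (mod 11); (10|11)=-1, (7|11)=-1; sign (−1)^1·-1^1·-1^1 = -1.
(a,b)_5: α=-2, u≡1; β=-5, v≡4 (mod 5); (1|5)=+1, (4|5)=+1; sign (−1)^0·+1^-5·+1^-2 = +1.
(a,b)_17: α=4, u≡5; β=8, v≡3 (mod 17); (5|17)=-1, (3|17)=-1; sign (−1)^0·-1^8·-1^4 = +1.
(a,b)_13: α=-2, u≡2; β=-4, v≡10 (mod 13); (2|13)=-1, (10|13)=+1; sign (−1)^0·-1^-4·+1^-2 = +1.
(a,b)_19: α=1, u≡17; β=1, v≡1 (mod 19); (17|19)=+1, (1|19)=+1; sign (−1)^1·+1^1·+1^1 = -1.
(a,b)_3: α=-10, u≡1; β=-16, v≡2 (mod 3); (1|3)=+1, (2|3)=-1; sign (−1)^0·+1^-16·-1^-10 = +1.
(278806, -48070 / ℚ) ramifies at {11, 19, 23, 29}: a division algebra.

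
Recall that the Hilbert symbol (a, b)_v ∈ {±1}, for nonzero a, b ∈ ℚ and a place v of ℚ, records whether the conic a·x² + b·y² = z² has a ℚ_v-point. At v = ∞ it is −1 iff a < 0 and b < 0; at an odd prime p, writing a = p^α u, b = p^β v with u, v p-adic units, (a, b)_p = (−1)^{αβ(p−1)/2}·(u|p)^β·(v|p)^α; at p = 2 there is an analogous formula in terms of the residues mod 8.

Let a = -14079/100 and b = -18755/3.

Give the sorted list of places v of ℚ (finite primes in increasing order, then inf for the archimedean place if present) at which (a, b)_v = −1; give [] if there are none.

[31, inf]

(a, b) ≡ (-39, -465) mod (ℚ^×)²; places V = {2, 3, 5, 11, 13, 19, 31, ∞}.
(a,b)_∞: sgn(-39)=−, sgn(-465)=−, so -1.
(a,b)_5: α=-2, u≡4; β=1, v≡3 (mod 5); (4|5)=+1, (3|5)=-1; sign (−1)^0·+1^1·-1^-2 = +1.
(a,b)_2: α=-2, β=0; u≡1, v≡7 (mod 8); ε(u)ε(v)=0·1, αω(v)=-2·0, βω(u)=0·0; sum ≡ 0  ⇒  +1.
(a,b)_11: α=0, u≡1; β=2, v≡7 (mod 11); (1|11)=+1, (7|11)=-1; sign (−1)^0·+1^2·-1^0 = +1.
(a,b)_31: α=0, u≡17; β=1, v≡5 (mod 31); (17|31)=-1, (5|31)=+1; sign (−1)^0·-1^1·+1^0 = -1.
(a,b)_13: α=1, u≡1; β=0, v≡10 (mod 13); (1|13)=+1, (10|13)=+1; sign (−1)^0·+1^0·+1^1 = +1.
(a,b)_19: α=2, u≡15; β=0, v≡12 (mod 19); (15|19)=-1, (12|19)=-1; sign (−1)^0·-1^0·-1^2 = +1.
(a,b)_3: α=1, u≡2; β=-1, v≡1 (mod 3); (2|3)=-1, (1|3)=+1; sign (−1)^1·-1^-1·+1^1 = +1.
|Ram(-39, -465)| = 2, even; anisotropic at {31, ∞}.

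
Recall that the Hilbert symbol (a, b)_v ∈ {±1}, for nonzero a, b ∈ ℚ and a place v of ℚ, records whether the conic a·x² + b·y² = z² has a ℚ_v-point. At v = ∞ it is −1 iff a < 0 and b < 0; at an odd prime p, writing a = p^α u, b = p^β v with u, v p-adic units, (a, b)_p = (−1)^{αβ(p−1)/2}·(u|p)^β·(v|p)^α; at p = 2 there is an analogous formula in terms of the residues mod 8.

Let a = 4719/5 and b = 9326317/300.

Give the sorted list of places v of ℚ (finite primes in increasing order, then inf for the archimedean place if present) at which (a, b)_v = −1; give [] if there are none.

(a, b) ≡ (195, 39) mod (ℚ^×)²; places V = {2, 3, 5, 7, 11, 13, ∞}.
(a,b)_13: α=1, u≡5; β=1, v≡4 (mod 13); (5|13)=-1, (4|13)=+1; sign (−1)^0·-1^1·+1^1 = -1.
(a,b)_7: α=0, u≡3; β=2, v≡4 (mod 7); (3|7)=-1, (4|7)=+1; sign (−1)^0·-1^2·+1^0 = +1.
(a,b)_∞: sgn(195)=+, sgn(39)=+, so +1.
(a,b)_3: α=1, u≡2; β=-1, v≡1 (mod 3); (2|3)=-1, (1|3)=+1; sign (−1)^1·-1^-1·+1^1 = +1.
(a,b)_5: α=-1, u≡4; β=-2, v≡1 (mod 5); (4|5)=+1, (1|5)=+1; sign (−1)^0·+1^-2·+1^-1 = +1.
(a,b)_11: α=2, u≡10; β=4, v≡7 (mod 11); (10|11)=-1, (7|11)=-1; sign (−1)^0·-1^4·-1^2 = +1.
(a,b)_2: α=0, β=-2; u≡3, v≡7 (mod 8); ε(u)ε(v)=1·1, αω(v)=0·0, βω(u)=-2·1; sum ≡ 1  ⇒  -1.
Ram(195, 39) = {2, 13}; no ℚ_2-point on the conic.

[2, 13]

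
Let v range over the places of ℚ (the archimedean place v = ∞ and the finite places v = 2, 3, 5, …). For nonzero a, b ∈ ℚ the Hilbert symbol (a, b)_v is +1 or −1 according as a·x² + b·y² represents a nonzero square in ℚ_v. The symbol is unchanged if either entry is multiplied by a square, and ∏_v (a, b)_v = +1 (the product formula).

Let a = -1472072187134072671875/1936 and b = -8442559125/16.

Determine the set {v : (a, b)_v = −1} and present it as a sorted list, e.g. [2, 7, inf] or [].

(a, b) ≡ (-51, -85085) mod (ℚ^×)²; places V = {2, 3, 5, 7, 11, 13, 17, ∞}.
(a,b)_11: α=-2, u≡4; β=1, v≡9 (mod 11); (4|11)=+1, (9|11)=+1; sign (−1)^0·+1^1·+1^-2 = +1.
(a,b)_2: α=-4, β=-4; u≡5, v≡3 (mod 8); ε(u)ε(v)=0·1, αω(v)=-4·1, βω(u)=-4·1; sum ≡ 0  ⇒  +1.
(a,b)_17: α=3, u≡14; β=1, v≡6 (mod 17); (14|17)=-1, (6|17)=-1; sign (−1)^0·-1^1·-1^3 = +1.
(a,b)_13: α=2, u≡3; β=1, v≡8 (mod 13); (3|13)=+1, (8|13)=-1; sign (−1)^0·+1^1·-1^2 = +1.
(a,b)_7: α=8, u≡5; β=3, v≡4 (mod 7); (5|7)=-1, (4|7)=+1; sign (−1)^0·-1^3·+1^8 = -1.
(a,b)_5: α=6, u≡4; β=3, v≡2 (mod 5); (4|5)=+1, (2|5)=-1; sign (−1)^0·+1^3·-1^6 = +1.
(a,b)_3: α=9, u≡1; β=4, v≡1 (mod 3); (1|3)=+1, (1|3)=+1; sign (−1)^0·+1^4·+1^9 = +1.
(a,b)_∞: sgn(-51)=−, sgn(-85085)=−, so -1.
(-51, -85085 / ℚ) ramifies at {7, ∞}: a division algebra.

[7, inf]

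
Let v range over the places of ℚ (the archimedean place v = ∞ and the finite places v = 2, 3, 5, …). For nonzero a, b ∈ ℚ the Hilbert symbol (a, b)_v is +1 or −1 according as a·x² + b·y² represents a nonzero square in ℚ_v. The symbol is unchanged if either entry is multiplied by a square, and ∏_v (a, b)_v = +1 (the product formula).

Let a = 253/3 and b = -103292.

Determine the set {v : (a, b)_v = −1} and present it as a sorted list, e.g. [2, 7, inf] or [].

(a, b) ≡ (759, -527) mod (ℚ^×)²; places V = {2, 3, 7, 11, 17, 23, 31, ∞}.
(a,b)_17: α=0, u≡5; β=1, v≡10 (mod 17); (5|17)=-1, (10|17)=-1; sign (−1)^0·-1^1·-1^0 = -1.
(a,b)_31: α=0, u≡12; β=1, v≡16 (mod 31); (12|31)=-1, (16|31)=+1; sign (−1)^0·-1^1·+1^0 = -1.
(a,b)_∞: sgn(759)=+, sgn(-527)=−, so +1.
(a,b)_7: α=0, u≡5; β=2, v≡6 (mod 7); (5|7)=-1, (6|7)=-1; sign (−1)^0·-1^2·-1^0 = +1.
(a,b)_11: α=1, u≡4; β=0, v≡9 (mod 11); (4|11)=+1, (9|11)=+1; sign (−1)^0·+1^0·+1^1 = +1.
(a,b)_23: α=1, u≡19; β=0, v≡1 (mod 23); (19|23)=-1, (1|23)=+1; sign (−1)^0·-1^0·+1^1 = +1.
(a,b)_2: α=0, β=2; u≡7, v≡1 (mod 8); ε(u)ε(v)=1·0, αω(v)=0·0, βω(u)=2·0; sum ≡ 0  ⇒  +1.
(a,b)_3: α=-1, u≡1; β=0, v≡1 (mod 3); (1|3)=+1, (1|3)=+1; sign (−1)^0·+1^0·+1^-1 = +1.
Ram(759, -527) = {17, 31}; no ℚ_17-point on the conic.

[17, 31]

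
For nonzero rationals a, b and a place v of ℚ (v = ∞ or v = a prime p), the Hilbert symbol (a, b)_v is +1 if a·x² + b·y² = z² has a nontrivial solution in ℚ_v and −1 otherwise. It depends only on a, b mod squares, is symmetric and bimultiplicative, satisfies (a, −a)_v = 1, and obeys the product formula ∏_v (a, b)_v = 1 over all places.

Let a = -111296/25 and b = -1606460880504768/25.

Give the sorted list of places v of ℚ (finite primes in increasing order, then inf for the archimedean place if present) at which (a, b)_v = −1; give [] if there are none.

Mod squares: a ≡ -1739, b ≡ -6063. Check v ∈ {∞, 2, 3, 5, 37, 43, 47}.
v=37: a=37^1·(≡4), b=37^4·(≡22) mod 37; (4|37)=+1, (22|37)=-1; (−1)^{1·4·18}·(+1)^4·(-1)^1 = -1.
v=∞: -1739 < 0 and -6063 < 0  ⇒  (a,b)_∞ = -1.
v=43: a=43^0·(≡15), b=43^1·(≡11) mod 43; (15|43)=+1, (11|43)=+1; (−1)^{0·1·21}·(+1)^1·(+1)^0 = +1.
v=2: v_2(a)=6, v_2(b)=6; units ≡ 5, 1 (mod 8); ε·ε+αω+βω = 0·0+6·0+6·1 ≡ 0  ⇒  (a,b)_2 = +1.
v=3: a=3^0·(≡1), b=3^1·(≡1) mod 3; (1|3)=+1, (1|3)=+1; (−1)^{0·1·1}·(+1)^1·(+1)^0 = +1.
v=5: a=5^-2·(≡4), b=5^-2·(≡2) mod 5; (4|5)=+1, (2|5)=-1; (−1)^{-2·-2·2}·(+1)^-2·(-1)^-2 = +1.
v=47: a=47^1·(≡35), b=47^3·(≡8) mod 47; (35|47)=-1, (8|47)=+1; (−1)^{1·3·23}·(-1)^3·(+1)^1 = +1.
(-1739, -6063 / ℚ) ramifies at {37, ∞}: a division algebra.

[37, inf]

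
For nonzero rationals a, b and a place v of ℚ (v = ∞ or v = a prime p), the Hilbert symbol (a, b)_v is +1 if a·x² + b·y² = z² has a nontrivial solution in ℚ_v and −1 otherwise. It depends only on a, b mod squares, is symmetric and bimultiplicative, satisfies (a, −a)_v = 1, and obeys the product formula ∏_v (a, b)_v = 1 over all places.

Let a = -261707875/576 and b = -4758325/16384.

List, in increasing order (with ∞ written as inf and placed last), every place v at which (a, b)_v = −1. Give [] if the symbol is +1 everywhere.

(a, b) ≡ (-715, -13) mod (ℚ^×)²; places V = {2, 3, 5, 11, 13, ∞}.
(a,b)_2: α=-6, β=-14; u≡5, v≡3 (mod 8); ε(u)ε(v)=0·1, αω(v)=-6·1, βω(u)=-14·1; sum ≡ 0  ⇒  +1.
(a,b)_11: α=5, u≡9; β=4, v≡1 (mod 11); (9|11)=+1, (1|11)=+1; sign (−1)^0·+1^4·+1^5 = +1.
(a,b)_13: α=1, u≡12; β=1, v≡4 (mod 13); (12|13)=+1, (4|13)=+1; sign (−1)^0·+1^1·+1^1 = +1.
(a,b)_3: α=-2, u≡2; β=0, v≡2 (mod 3); (2|3)=-1, (2|3)=-1; sign (−1)^0·-1^0·-1^-2 = +1.
(a,b)_∞: sgn(-715)=−, sgn(-13)=−, so -1.
(a,b)_5: α=3, u≡2; β=2, v≡3 (mod 5); (2|5)=-1, (3|5)=-1; sign (−1)^0·-1^2·-1^3 = -1.
|Ram(-715, -13)| = 2, even; anisotropic at {5, ∞}.

[5, inf]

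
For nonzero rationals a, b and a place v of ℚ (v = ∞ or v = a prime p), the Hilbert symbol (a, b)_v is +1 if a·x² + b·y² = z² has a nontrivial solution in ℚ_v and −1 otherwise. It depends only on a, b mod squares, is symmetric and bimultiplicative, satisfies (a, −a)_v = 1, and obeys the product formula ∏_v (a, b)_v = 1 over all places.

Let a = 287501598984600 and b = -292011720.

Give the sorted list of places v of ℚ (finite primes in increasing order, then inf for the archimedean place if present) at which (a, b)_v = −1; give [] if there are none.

[3, 7, 13, 17]

(a, b) ≡ (6006, -3570) mod (ℚ^×)²; places V = {2, 3, 5, 7, 11, 13, 17, ∞}.
(a,b)_11: α=3, u≡6; β=2, v≡3 (mod 11); (6|11)=-1, (3|11)=+1; sign (−1)^0·-1^2·+1^3 = +1.
(a,b)_7: α=1, u≡2; β=1, v≡1 (mod 7); (2|7)=+1, (1|7)=+1; sign (−1)^1·+1^1·+1^1 = -1.
(a,b)_13: α=3, u≡6; β=2, v≡2 (mod 13); (6|13)=-1, (2|13)=-1; sign (−1)^0·-1^2·-1^3 = -1.
(a,b)_5: α=2, u≡4; β=1, v≡1 (mod 5); (4|5)=+1, (1|5)=+1; sign (−1)^0·+1^1·+1^2 = +1.
(a,b)_3: α=5, u≡1; β=1, v≡1 (mod 3); (1|3)=+1, (1|3)=+1; sign (−1)^1·+1^1·+1^5 = -1.
(a,b)_2: α=3, β=3; u≡3, v≡7 (mod 8); ε(u)ε(v)=1·1, αω(v)=3·0, βω(u)=3·1; sum ≡ 0  ⇒  +1.
(a,b)_17: α=2, u≡5; β=1, v≡14 (mod 17); (5|17)=-1, (14|17)=-1; sign (−1)^0·-1^1·-1^2 = -1.
(a,b)_∞: sgn(6006)=+, sgn(-3570)=−, so +1.
Ram(6006, -3570) = {3, 7, 13, 17}; no ℚ_3-point on the conic.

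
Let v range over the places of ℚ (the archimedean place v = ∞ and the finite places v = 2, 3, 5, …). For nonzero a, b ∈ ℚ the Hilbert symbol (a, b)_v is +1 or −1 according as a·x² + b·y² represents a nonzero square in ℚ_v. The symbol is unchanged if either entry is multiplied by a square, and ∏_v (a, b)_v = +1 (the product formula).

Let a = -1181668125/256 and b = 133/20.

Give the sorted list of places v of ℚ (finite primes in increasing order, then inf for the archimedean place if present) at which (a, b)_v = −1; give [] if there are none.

(a, b) ≡ (-1890669, 665) mod (ℚ^×)²; places V = {2, 3, 5, 7, 11, 19, 23, 47, 53, ∞}.
(a,b)_7: α=0, u≡5; β=1, v≡2 (mod 7); (5|7)=-1, (2|7)=+1; sign (−1)^0·-1^1·+1^0 = -1.
(a,b)_3: α=1, u≡2; β=0, v≡2 (mod 3); (2|3)=-1, (2|3)=-1; sign (−1)^0·-1^0·-1^1 = -1.
(a,b)_47: α=1, u≡19; β=0, v≡9 (mod 47); (19|47)=-1, (9|47)=+1; sign (−1)^0·-1^0·+1^1 = +1.
(a,b)_5: α=4, u≡1; β=-1, v≡2 (mod 5); (1|5)=+1, (2|5)=-1; sign (−1)^0·+1^-1·-1^4 = +1.
(a,b)_19: α=0, u≡8; β=1, v≡7 (mod 19); (8|19)=-1, (7|19)=+1; sign (−1)^0·-1^1·+1^0 = -1.
(a,b)_53: α=1, u≡1; β=0, v≡4 (mod 53); (1|53)=+1, (4|53)=+1; sign (−1)^0·+1^0·+1^1 = +1.
(a,b)_2: α=-8, β=-2; u≡3, v≡1 (mod 8); ε(u)ε(v)=1·0, αω(v)=-8·0, βω(u)=-2·1; sum ≡ 0  ⇒  +1.
(a,b)_∞: sgn(-1890669)=−, sgn(665)=+, so +1.
(a,b)_11: α=1, u≡10; β=0, v≡5 (mod 11); (10|11)=-1, (5|11)=+1; sign (−1)^0·-1^0·+1^1 = +1.
(a,b)_23: α=1, u≡14; β=0, v≡17 (mod 23); (14|23)=-1, (17|23)=-1; sign (−1)^0·-1^0·-1^1 = -1.
|Ram(-1890669, 665)| = 4, even; anisotropic at {3, 7, 19, 23}.

[3, 7, 19, 23]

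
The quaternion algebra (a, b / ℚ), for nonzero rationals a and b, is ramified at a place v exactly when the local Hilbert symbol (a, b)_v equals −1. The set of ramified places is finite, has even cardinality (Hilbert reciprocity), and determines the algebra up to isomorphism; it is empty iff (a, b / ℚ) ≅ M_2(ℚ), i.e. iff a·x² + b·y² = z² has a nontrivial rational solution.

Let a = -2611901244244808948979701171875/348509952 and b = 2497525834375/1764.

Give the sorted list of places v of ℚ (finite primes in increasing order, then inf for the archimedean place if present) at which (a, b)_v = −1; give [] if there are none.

Mod squares: a ≡ -5005, b ≡ 1615. Check v ∈ {∞, 2, 3, 5, 7, 11, 13, 17, 19}.
v=19: a=19^2·(≡11), b=19^1·(≡1) mod 19; (11|19)=+1, (1|19)=+1; (−1)^{2·1·9}·(+1)^1·(+1)^2 = +1.
v=7: a=7^-5·(≡5), b=7^-2·(≡5) mod 7; (5|7)=-1, (5|7)=-1; (−1)^{-5·-2·3}·(-1)^-2·(-1)^-5 = -1.
v=11: a=11^13·(≡10), b=11^4·(≡4) mod 11; (10|11)=-1, (4|11)=+1; (−1)^{13·4·5}·(-1)^4·(+1)^13 = +1.
v=5: a=5^9·(≡4), b=5^5·(≡3) mod 5; (4|5)=+1, (3|5)=-1; (−1)^{9·5·2}·(+1)^5·(-1)^9 = -1.
v=3: a=3^-4·(≡2), b=3^-2·(≡1) mod 3; (2|3)=-1, (1|3)=+1; (−1)^{-4·-2·1}·(-1)^-2·(+1)^-4 = +1.
v=17: a=17^2·(≡5), b=17^1·(≡11) mod 17; (5|17)=-1, (11|17)=-1; (−1)^{2·1·8}·(-1)^1·(-1)^2 = -1.
v=2: v_2(a)=-8, v_2(b)=-2; units ≡ 3, 7 (mod 8); ε·ε+αω+βω = 1·1+-8·0+-2·1 ≡ 1  ⇒  (a,b)_2 = -1.
v=13: a=13^5·(≡6), b=13^2·(≡1) mod 13; (6|13)=-1, (1|13)=+1; (−1)^{5·2·6}·(-1)^2·(+1)^5 = +1.
v=∞: -5005 < 0 and 1615 > 0  ⇒  (a,b)_∞ = +1.
|Ram(-5005, 1615)| = 4, even; anisotropic at {2, 5, 7, 17}.

[2, 5, 7, 17]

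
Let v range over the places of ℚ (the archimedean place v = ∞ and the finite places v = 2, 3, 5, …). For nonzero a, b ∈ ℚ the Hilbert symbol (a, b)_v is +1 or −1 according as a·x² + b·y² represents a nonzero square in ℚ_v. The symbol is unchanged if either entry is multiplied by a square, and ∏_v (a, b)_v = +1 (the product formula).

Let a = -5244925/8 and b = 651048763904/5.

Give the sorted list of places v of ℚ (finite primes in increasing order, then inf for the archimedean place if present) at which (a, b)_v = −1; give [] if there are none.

Mod squares: a ≡ -419594, b ≡ 12715796170. Check v ∈ {∞, 2, 5, 7, 11, 17, 19, 29, 41, 43}.
v=19: a=19^0·(≡15), b=19^1·(≡3) mod 19; (15|19)=-1, (3|19)=-1; (−1)^{0·1·9}·(-1)^1·(-1)^0 = -1.
v=∞: -419594 < 0 and 12715796170 > 0  ⇒  (a,b)_∞ = +1.
v=41: a=41^1·(≡25), b=41^1·(≡19) mod 41; (25|41)=+1, (19|41)=-1; (−1)^{1·1·20}·(+1)^1·(-1)^1 = -1.
v=5: a=5^2·(≡1), b=5^-1·(≡4) mod 5; (1|5)=+1, (4|5)=+1; (−1)^{2·-1·2}·(+1)^-1·(+1)^2 = +1.
v=29: a=29^0·(≡20), b=29^1·(≡13) mod 29; (20|29)=+1, (13|29)=+1; (−1)^{0·1·14}·(+1)^1·(+1)^0 = +1.
v=11: a=11^0·(≡5), b=11^1·(≡6) mod 11; (5|11)=+1, (6|11)=-1; (−1)^{0·1·5}·(+1)^1·(-1)^0 = +1.
v=2: v_2(a)=-3, v_2(b)=9; units ≡ 3, 5 (mod 8); ε·ε+αω+βω = 1·0+-3·1+9·1 ≡ 0  ⇒  (a,b)_2 = +1.
v=43: a=43^1·(≡2), b=43^1·(≡32) mod 43; (2|43)=-1, (32|43)=-1; (−1)^{1·1·21}·(-1)^1·(-1)^1 = -1.
v=7: a=7^1·(≡5), b=7^1·(≡2) mod 7; (5|7)=-1, (2|7)=+1; (−1)^{1·1·3}·(-1)^1·(+1)^1 = +1.
v=17: a=17^1·(≡1), b=17^1·(≡10) mod 17; (1|17)=+1, (10|17)=-1; (−1)^{1·1·8}·(+1)^1·(-1)^1 = -1.
|Ram(-419594, 12715796170)| = 4, even; anisotropic at {17, 19, 41, 43}.

[17, 19, 41, 43]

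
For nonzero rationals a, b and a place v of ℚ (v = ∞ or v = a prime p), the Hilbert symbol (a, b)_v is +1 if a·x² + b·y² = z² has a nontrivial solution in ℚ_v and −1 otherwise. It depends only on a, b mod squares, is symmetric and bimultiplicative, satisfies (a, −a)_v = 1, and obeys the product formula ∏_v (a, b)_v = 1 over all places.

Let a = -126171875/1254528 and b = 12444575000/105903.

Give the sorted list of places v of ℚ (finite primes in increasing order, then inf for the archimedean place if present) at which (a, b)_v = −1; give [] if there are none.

(a, b) ≡ (-646, 10010) mod (ℚ^×)²; places V = {2, 3, 5, 7, 11, 13, 17, 19, 41, 59, ∞}.
(a,b)_7: α=0, u≡5; β=-1, v≡2 (mod 7); (5|7)=-1, (2|7)=+1; sign (−1)^0·-1^-1·+1^0 = -1.
(a,b)_∞: sgn(-646)=−, sgn(10010)=+, so +1.
(a,b)_19: α=1, u≡17; β=0, v≡9 (mod 19); (17|19)=+1, (9|19)=+1; sign (−1)^0·+1^0·+1^1 = +1.
(a,b)_11: α=-2, u≡1; β=1, v≡6 (mod 11); (1|11)=+1, (6|11)=-1; sign (−1)^0·+1^1·-1^-2 = +1.
(a,b)_2: α=-7, β=3; u≡5, v≡5 (mod 8); ε(u)ε(v)=0·0, αω(v)=-7·1, βω(u)=3·1; sum ≡ 0  ⇒  +1.
(a,b)_5: α=8, u≡4; β=5, v≡3 (mod 5); (4|5)=+1, (3|5)=-1; sign (−1)^0·+1^5·-1^8 = +1.
(a,b)_59: α=0, u≡41; β=2, v≡23 (mod 59); (41|59)=+1, (23|59)=-1; sign (−1)^0·+1^2·-1^0 = +1.
(a,b)_13: α=0, u≡1; β=1, v≡9 (mod 13); (1|13)=+1, (9|13)=+1; sign (−1)^0·+1^1·+1^0 = +1.
(a,b)_3: α=-4, u≡2; β=-2, v≡2 (mod 3); (2|3)=-1, (2|3)=-1; sign (−1)^0·-1^-2·-1^-4 = +1.
(a,b)_41: α=0, u≡9; β=-2, v≡14 (mod 41); (9|41)=+1, (14|41)=-1; sign (−1)^0·+1^-2·-1^0 = +1.
(a,b)_17: α=1, u≡8; β=0, v≡6 (mod 17); (8|17)=+1, (6|17)=-1; sign (−1)^0·+1^0·-1^1 = -1.
Ram(-646, 10010) = {7, 17}; no ℚ_7-point on the conic.

[7, 17]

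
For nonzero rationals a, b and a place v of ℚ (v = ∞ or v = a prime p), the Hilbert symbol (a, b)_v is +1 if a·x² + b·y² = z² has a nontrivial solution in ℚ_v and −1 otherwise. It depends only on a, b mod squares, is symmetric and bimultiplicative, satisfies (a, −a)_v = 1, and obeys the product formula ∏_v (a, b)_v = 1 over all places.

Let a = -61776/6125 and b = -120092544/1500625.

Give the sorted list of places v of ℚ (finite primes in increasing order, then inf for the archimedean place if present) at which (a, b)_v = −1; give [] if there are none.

Mod squares: a ≡ -2145, b ≡ -286. Check v ∈ {∞, 2, 3, 5, 7, 11, 13}.
v=∞: -2145 < 0 and -286 < 0  ⇒  (a,b)_∞ = -1.
v=3: a=3^3·(≡2), b=3^8·(≡2) mod 3; (2|3)=-1, (2|3)=-1; (−1)^{3·8·1}·(-1)^8·(-1)^3 = -1.
v=7: a=7^-2·(≡1), b=7^-4·(≡1) mod 7; (1|7)=+1, (1|7)=+1; (−1)^{-2·-4·3}·(+1)^-4·(+1)^-2 = +1.
v=2: v_2(a)=4, v_2(b)=7; units ≡ 7, 1 (mod 8); ε·ε+αω+βω = 1·0+4·0+7·0 ≡ 0  ⇒  (a,b)_2 = +1.
v=5: a=5^-3·(≡1), b=5^-4·(≡1) mod 5; (1|5)=+1, (1|5)=+1; (−1)^{-3·-4·2}·(+1)^-4·(+1)^-3 = +1.
v=11: a=11^1·(≡3), b=11^1·(≡8) mod 11; (3|11)=+1, (8|11)=-1; (−1)^{1·1·5}·(+1)^1·(-1)^1 = +1.
v=13: a=13^1·(≡3), b=13^1·(≡9) mod 13; (3|13)=+1, (9|13)=+1; (−1)^{1·1·6}·(+1)^1·(+1)^1 = +1.
|Ram(-2145, -286)| = 2, even; anisotropic at {3, ∞}.

[3, inf]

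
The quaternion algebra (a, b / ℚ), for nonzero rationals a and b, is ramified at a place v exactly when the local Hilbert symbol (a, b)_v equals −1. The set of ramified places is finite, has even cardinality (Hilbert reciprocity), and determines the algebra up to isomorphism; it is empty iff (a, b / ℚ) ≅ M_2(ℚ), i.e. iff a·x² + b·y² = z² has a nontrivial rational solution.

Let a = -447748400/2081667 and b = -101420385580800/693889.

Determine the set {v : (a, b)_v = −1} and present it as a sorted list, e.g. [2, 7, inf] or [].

(a, b) ≡ (-33, -143) mod (ℚ^×)²; places V = {2, 3, 5, 7, 11, 13, 17, 29, ∞}.
(a,b)_13: α=0, u≡6; β=1, v≡7 (mod 13); (6|13)=-1, (7|13)=-1; sign (−1)^0·-1^1·-1^0 = -1.
(a,b)_7: α=-4, u≡1; β=-4, v≡4 (mod 7); (1|7)=+1, (4|7)=+1; sign (−1)^0·+1^-4·+1^-4 = +1.
(a,b)_2: α=4, β=8; u≡7, v≡1 (mod 8); ε(u)ε(v)=1·0, αω(v)=4·0, βω(u)=8·0; sum ≡ 0  ⇒  +1.
(a,b)_∞: sgn(-33)=−, sgn(-143)=−, so -1.
(a,b)_29: α=2, u≡28; β=2, v≡21 (mod 29); (28|29)=+1, (21|29)=-1; sign (−1)^0·+1^2·-1^2 = +1.
(a,b)_17: α=-2, u≡4; β=-2, v≡14 (mod 17); (4|17)=+1, (14|17)=-1; sign (−1)^0·+1^-2·-1^-2 = +1.
(a,b)_3: α=-1, u≡1; β=2, v≡1 (mod 3); (1|3)=+1, (1|3)=+1; sign (−1)^0·+1^2·+1^-1 = +1.
(a,b)_11: α=3, u≡7; β=5, v≡9 (mod 11); (7|11)=-1, (9|11)=+1; sign (−1)^1·-1^5·+1^3 = +1.
(a,b)_5: α=2, u≡2; β=2, v≡2 (mod 5); (2|5)=-1, (2|5)=-1; sign (−1)^0·-1^2·-1^2 = +1.
Ram(-33, -143) = {13, ∞}; no ℚ_13-point on the conic.

[13, inf]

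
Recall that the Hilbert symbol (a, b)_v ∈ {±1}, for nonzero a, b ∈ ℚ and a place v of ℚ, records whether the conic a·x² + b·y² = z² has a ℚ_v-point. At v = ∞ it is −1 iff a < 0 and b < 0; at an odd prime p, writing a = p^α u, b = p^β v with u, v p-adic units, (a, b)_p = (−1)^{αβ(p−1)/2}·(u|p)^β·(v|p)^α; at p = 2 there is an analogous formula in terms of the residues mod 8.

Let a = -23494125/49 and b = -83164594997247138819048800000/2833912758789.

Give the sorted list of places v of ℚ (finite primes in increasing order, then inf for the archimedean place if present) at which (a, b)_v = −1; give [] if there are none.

[5, 7, 31, inf]

Mod squares: a ≡ -939765, b ≡ -269712555. Check v ∈ {∞, 2, 3, 5, 7, 13, 17, 19, 31, 41, 43, 47}.
v=2: v_2(a)=0, v_2(b)=8; units ≡ 3, 5 (mod 8); ε·ε+αω+βω = 1·0+0·1+8·1 ≡ 0  ⇒  (a,b)_2 = +1.
v=13: a=13^0·(≡6), b=13^4·(≡2) mod 13; (6|13)=-1, (2|13)=-1; (−1)^{0·4·6}·(-1)^4·(-1)^0 = +1.
v=31: a=31^1·(≡30), b=31^3·(≡23) mod 31; (30|31)=-1, (23|31)=-1; (−1)^{1·3·15}·(-1)^3·(-1)^1 = -1.
v=∞: -939765 < 0 and -269712555 < 0  ⇒  (a,b)_∞ = -1.
v=5: a=5^3·(≡3), b=5^5·(≡1) mod 5; (3|5)=-1, (1|5)=+1; (−1)^{3·5·2}·(-1)^5·(+1)^3 = -1.
v=41: a=41^0·(≡8), b=41^1·(≡17) mod 41; (8|41)=+1, (17|41)=-1; (−1)^{0·1·20}·(+1)^1·(-1)^0 = +1.
v=17: a=17^0·(≡3), b=17^-2·(≡12) mod 17; (3|17)=-1, (12|17)=-1; (−1)^{0·-2·8}·(-1)^-2·(-1)^0 = +1.
v=19: a=19^0·(≡14), b=19^2·(≡1) mod 19; (14|19)=-1, (1|19)=+1; (−1)^{0·2·9}·(-1)^2·(+1)^0 = +1.
v=7: a=7^-2·(≡3), b=7^-9·(≡2) mod 7; (3|7)=-1, (2|7)=+1; (−1)^{-2·-9·3}·(-1)^-9·(+1)^-2 = -1.
v=43: a=43^1·(≡33), b=43^3·(≡16) mod 43; (33|43)=-1, (16|43)=+1; (−1)^{1·3·21}·(-1)^3·(+1)^1 = +1.
v=3: a=3^1·(≡2), b=3^-5·(≡1) mod 3; (2|3)=-1, (1|3)=+1; (−1)^{1·-5·1}·(-1)^-5·(+1)^1 = +1.
v=47: a=47^1·(≡32), b=47^3·(≡45) mod 47; (32|47)=+1, (45|47)=-1; (−1)^{1·3·23}·(+1)^3·(-1)^1 = +1.
(-939765, -269712555 / ℚ) ramifies at {5, 7, 31, ∞}: a division algebra.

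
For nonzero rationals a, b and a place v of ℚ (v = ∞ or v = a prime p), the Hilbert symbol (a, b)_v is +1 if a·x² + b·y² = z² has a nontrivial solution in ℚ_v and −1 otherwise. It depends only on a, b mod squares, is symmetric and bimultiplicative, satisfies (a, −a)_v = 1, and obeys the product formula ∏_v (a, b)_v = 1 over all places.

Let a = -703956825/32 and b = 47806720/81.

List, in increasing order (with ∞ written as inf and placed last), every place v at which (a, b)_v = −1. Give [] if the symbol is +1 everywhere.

[13, 17]

Mod squares: a ≡ -34, b ≡ 1105. Check v ∈ {∞, 2, 3, 5, 11, 13, 17}.
v=13: a=13^2·(≡8), b=13^3·(≡8) mod 13; (8|13)=-1, (8|13)=-1; (−1)^{2·3·6}·(-1)^3·(-1)^2 = -1.
v=∞: -34 < 0 and 1105 > 0  ⇒  (a,b)_∞ = +1.
v=11: a=11^2·(≡2), b=11^0·(≡4) mod 11; (2|11)=-1, (4|11)=+1; (−1)^{2·0·5}·(-1)^0·(+1)^2 = +1.
v=17: a=17^1·(≡15), b=17^1·(≡12) mod 17; (15|17)=+1, (12|17)=-1; (−1)^{1·1·8}·(+1)^1·(-1)^1 = -1.
v=5: a=5^2·(≡1), b=5^1·(≡4) mod 5; (1|5)=+1, (4|5)=+1; (−1)^{2·1·2}·(+1)^1·(+1)^2 = +1.
v=2: v_2(a)=-5, v_2(b)=8; units ≡ 7, 1 (mod 8); ε·ε+αω+βω = 1·0+-5·0+8·0 ≡ 0  ⇒  (a,b)_2 = +1.
v=3: a=3^4·(≡2), b=3^-4·(≡1) mod 3; (2|3)=-1, (1|3)=+1; (−1)^{4·-4·1}·(-1)^-4·(+1)^4 = +1.
(-34, 1105 / ℚ) ramifies at {13, 17}: a division algebra.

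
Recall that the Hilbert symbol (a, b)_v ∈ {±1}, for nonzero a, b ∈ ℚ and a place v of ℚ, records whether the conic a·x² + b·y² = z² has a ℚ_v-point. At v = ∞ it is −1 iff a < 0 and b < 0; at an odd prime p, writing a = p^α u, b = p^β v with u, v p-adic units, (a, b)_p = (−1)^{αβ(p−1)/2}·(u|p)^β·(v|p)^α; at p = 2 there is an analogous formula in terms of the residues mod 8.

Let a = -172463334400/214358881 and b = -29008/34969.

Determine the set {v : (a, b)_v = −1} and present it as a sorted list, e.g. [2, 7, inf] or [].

[2, 7, 37, inf]

Mod squares: a ≡ -4921, b ≡ -37. Check v ∈ {∞, 2, 5, 7, 11, 17, 19, 37}.
v=2: v_2(a)=10, v_2(b)=4; units ≡ 7, 3 (mod 8); ε·ε+αω+βω = 1·1+10·1+4·0 ≡ 1  ⇒  (a,b)_2 = -1.
v=∞: -4921 < 0 and -37 < 0  ⇒  (a,b)_∞ = -1.
v=7: a=7^1·(≡1), b=7^2·(≡6) mod 7; (1|7)=+1, (6|7)=-1; (−1)^{1·2·3}·(+1)^2·(-1)^1 = -1.
v=37: a=37^3·(≡31), b=37^1·(≡26) mod 37; (31|37)=-1, (26|37)=+1; (−1)^{3·1·18}·(-1)^1·(+1)^3 = -1.
v=17: a=17^0·(≡9), b=17^-2·(≡14) mod 17; (9|17)=+1, (14|17)=-1; (−1)^{0·-2·8}·(+1)^-2·(-1)^0 = +1.
v=5: a=5^2·(≡4), b=5^0·(≡3) mod 5; (4|5)=+1, (3|5)=-1; (−1)^{2·0·2}·(+1)^0·(-1)^2 = +1.
v=19: a=19^1·(≡7), b=19^0·(≡9) mod 19; (7|19)=+1, (9|19)=+1; (−1)^{1·0·9}·(+1)^0·(+1)^1 = +1.
v=11: a=11^-8·(≡6), b=11^-2·(≡7) mod 11; (6|11)=-1, (7|11)=-1; (−1)^{-8·-2·5}·(-1)^-2·(-1)^-8 = +1.
Ram(-4921, -37) = {2, 7, 37, ∞}; no ℚ_2-point on the conic.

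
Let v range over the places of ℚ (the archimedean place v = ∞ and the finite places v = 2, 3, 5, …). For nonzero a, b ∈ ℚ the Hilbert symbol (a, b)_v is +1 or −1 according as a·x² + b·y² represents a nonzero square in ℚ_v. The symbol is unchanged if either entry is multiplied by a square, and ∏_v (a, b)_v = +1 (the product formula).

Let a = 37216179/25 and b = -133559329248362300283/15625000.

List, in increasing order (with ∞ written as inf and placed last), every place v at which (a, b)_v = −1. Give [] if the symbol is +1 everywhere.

Mod squares: a ≡ 51051, b ≡ -30030. Check v ∈ {∞, 2, 3, 5, 7, 11, 13, 17}.
v=∞: 51051 > 0 and -30030 < 0  ⇒  (a,b)_∞ = +1.
v=7: a=7^1·(≡5), b=7^3·(≡2) mod 7; (5|7)=-1, (2|7)=+1; (−1)^{1·3·3}·(-1)^3·(+1)^1 = +1.
v=5: a=5^-2·(≡4), b=5^-9·(≡4) mod 5; (4|5)=+1, (4|5)=+1; (−1)^{-2·-9·2}·(+1)^-9·(+1)^-2 = +1.
v=3: a=3^7·(≡1), b=3^13·(≡1) mod 3; (1|3)=+1, (1|3)=+1; (−1)^{7·13·1}·(+1)^13·(+1)^7 = -1.
v=2: v_2(a)=0, v_2(b)=-3; units ≡ 3, 1 (mod 8); ε·ε+αω+βω = 1·0+0·0+-3·1 ≡ 1  ⇒  (a,b)_2 = -1.
v=11: a=11^1·(≡10), b=11^3·(≡1) mod 11; (10|11)=-1, (1|11)=+1; (−1)^{1·3·5}·(-1)^3·(+1)^1 = +1.
v=17: a=17^1·(≡10), b=17^4·(≡1) mod 17; (10|17)=-1, (1|17)=+1; (−1)^{1·4·8}·(-1)^4·(+1)^1 = +1.
v=13: a=13^1·(≡12), b=13^3·(≡1) mod 13; (12|13)=+1, (1|13)=+1; (−1)^{1·3·6}·(+1)^3·(+1)^1 = +1.
Ram(51051, -30030) = {2, 3}; no ℚ_2-point on the conic.

[2, 3]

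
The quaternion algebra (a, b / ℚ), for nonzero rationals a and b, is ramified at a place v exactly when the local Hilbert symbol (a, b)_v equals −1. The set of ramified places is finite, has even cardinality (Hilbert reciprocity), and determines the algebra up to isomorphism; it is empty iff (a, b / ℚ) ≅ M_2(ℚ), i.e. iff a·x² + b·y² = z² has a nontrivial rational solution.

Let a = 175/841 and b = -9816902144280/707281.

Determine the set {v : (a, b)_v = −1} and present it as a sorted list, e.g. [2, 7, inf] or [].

Mod squares: a ≡ 7, b ≡ -938630. Check v ∈ {∞, 2, 3, 5, 7, 11, 23, 29, 53}.
v=23: a=23^0·(≡17), b=23^1·(≡11) mod 23; (17|23)=-1, (11|23)=-1; (−1)^{0·1·11}·(-1)^1·(-1)^0 = -1.
v=11: a=11^0·(≡2), b=11^3·(≡2) mod 11; (2|11)=-1, (2|11)=-1; (−1)^{0·3·5}·(-1)^3·(-1)^0 = -1.
v=∞: 7 > 0 and -938630 < 0  ⇒  (a,b)_∞ = +1.
v=7: a=7^1·(≡4), b=7^5·(≡4) mod 7; (4|7)=+1, (4|7)=+1; (−1)^{1·5·3}·(+1)^5·(+1)^1 = -1.
v=3: a=3^0·(≡1), b=3^2·(≡1) mod 3; (1|3)=+1, (1|3)=+1; (−1)^{0·2·1}·(+1)^2·(+1)^0 = +1.
v=5: a=5^2·(≡2), b=5^1·(≡4) mod 5; (2|5)=-1, (4|5)=+1; (−1)^{2·1·2}·(-1)^1·(+1)^2 = -1.
v=29: a=29^-2·(≡1), b=29^-4·(≡25) mod 29; (1|29)=+1, (25|29)=+1; (−1)^{-2·-4·14}·(+1)^-4·(+1)^-2 = +1.
v=53: a=53^0·(≡28), b=53^1·(≡2) mod 53; (28|53)=+1, (2|53)=-1; (−1)^{0·1·26}·(+1)^1·(-1)^0 = +1.
v=2: v_2(a)=0, v_2(b)=3; units ≡ 7, 5 (mod 8); ε·ε+αω+βω = 1·0+0·1+3·0 ≡ 0  ⇒  (a,b)_2 = +1.
|Ram(7, -938630)| = 4, even; anisotropic at {5, 7, 11, 23}.

[5, 7, 11, 23]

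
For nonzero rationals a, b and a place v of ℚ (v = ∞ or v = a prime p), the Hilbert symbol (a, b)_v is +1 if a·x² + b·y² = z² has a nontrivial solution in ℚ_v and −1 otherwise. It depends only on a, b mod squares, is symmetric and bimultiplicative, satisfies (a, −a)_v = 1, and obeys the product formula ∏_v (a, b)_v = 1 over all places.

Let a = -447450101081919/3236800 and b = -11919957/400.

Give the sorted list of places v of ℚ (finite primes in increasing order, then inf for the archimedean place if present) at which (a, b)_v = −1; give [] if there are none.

[2, 3, 7, 29, 41, inf]

(a, b) ≡ (-76063897, -22533) mod (ℚ^×)²; places V = {2, 3, 5, 7, 13, 17, 19, 23, 29, 31, 37, 41, ∞}.
(a,b)_19: α=1, u≡8; β=0, v≡16 (mod 19); (8|19)=-1, (16|19)=+1; sign (−1)^0·-1^0·+1^1 = +1.
(a,b)_31: α=2, u≡1; β=0, v≡18 (mod 31); (1|31)=+1, (18|31)=+1; sign (−1)^0·+1^0·+1^2 = +1.
(a,b)_37: α=1, u≡14; β=1, v≡32 (mod 37); (14|37)=-1, (32|37)=-1; sign (−1)^0·-1^1·-1^1 = +1.
(a,b)_3: α=4, u≡2; β=1, v≡1 (mod 3); (2|3)=-1, (1|3)=+1; sign (−1)^0·-1^1·+1^4 = -1.
(a,b)_7: α=-1, u≡2; β=1, v≡4 (mod 7); (2|7)=+1, (4|7)=+1; sign (−1)^1·+1^1·+1^-1 = -1.
(a,b)_29: α=1, u≡19; β=1, v≡22 (mod 29); (19|29)=-1, (22|29)=+1; sign (−1)^0·-1^1·+1^1 = -1.
(a,b)_5: α=-2, u≡3; β=-2, v≡3 (mod 5); (3|5)=-1, (3|5)=-1; sign (−1)^0·-1^-2·-1^-2 = +1.
(a,b)_∞: sgn(-76063897)=−, sgn(-22533)=−, so -1.
(a,b)_2: α=-6, β=-4; u≡7, v≡3 (mod 8); ε(u)ε(v)=1·1, αω(v)=-6·1, βω(u)=-4·0; sum ≡ 1  ⇒  -1.
(a,b)_13: α=1, u≡4; β=0, v≡12 (mod 13); (4|13)=+1, (12|13)=+1; sign (−1)^0·+1^0·+1^1 = +1.
(a,b)_23: α=2, u≡9; β=2, v≡11 (mod 23); (9|23)=+1, (11|23)=-1; sign (−1)^0·+1^2·-1^2 = +1.
(a,b)_41: α=1, u≡5; β=0, v≡15 (mod 41); (5|41)=+1, (15|41)=-1; sign (−1)^0·+1^0·-1^1 = -1.
(a,b)_17: α=-2, u≡2; β=0, v≡2 (mod 17); (2|17)=+1, (2|17)=+1; sign (−1)^0·+1^0·+1^-2 = +1.
Ram(-76063897, -22533) = {2, 3, 7, 29, 41, ∞}; no ℚ_2-point on the conic.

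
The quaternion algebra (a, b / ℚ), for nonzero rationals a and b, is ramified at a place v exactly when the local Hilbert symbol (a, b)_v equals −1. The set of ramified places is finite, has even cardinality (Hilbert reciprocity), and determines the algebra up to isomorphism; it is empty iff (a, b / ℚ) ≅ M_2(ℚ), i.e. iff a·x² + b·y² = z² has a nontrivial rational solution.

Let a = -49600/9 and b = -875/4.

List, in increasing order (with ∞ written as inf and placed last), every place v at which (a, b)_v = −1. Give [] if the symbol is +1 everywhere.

(a, b) ≡ (-31, -35) mod (ℚ^×)²; places V = {2, 3, 5, 7, 31, ∞}.
(a,b)_7: α=0, u≡1; β=1, v≡2 (mod 7); (1|7)=+1, (2|7)=+1; sign (−1)^0·+1^1·+1^0 = +1.
(a,b)_5: α=2, u≡4; β=3, v≡2 (mod 5); (4|5)=+1, (2|5)=-1; sign (−1)^0·+1^3·-1^2 = +1.
(a,b)_2: α=6, β=-2; u≡1, v≡5 (mod 8); ε(u)ε(v)=0·0, αω(v)=6·1, βω(u)=-2·0; sum ≡ 0  ⇒  +1.
(a,b)_∞: sgn(-31)=−, sgn(-35)=−, so -1.
(a,b)_31: α=1, u≡22; β=0, v≡6 (mod 31); (22|31)=-1, (6|31)=-1; sign (−1)^0·-1^0·-1^1 = -1.
(a,b)_3: α=-2, u≡2; β=0, v≡1 (mod 3); (2|3)=-1, (1|3)=+1; sign (−1)^0·-1^0·+1^-2 = +1.
|Ram(-31, -35)| = 2, even; anisotropic at {31, ∞}.

[31, inf]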